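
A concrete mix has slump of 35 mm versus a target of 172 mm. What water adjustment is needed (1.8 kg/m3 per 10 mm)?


Difference = 172 - 35 = 137 mm
Water adjustment = 137 * 1.8 / 10 = 24.7 kg/m3

24.7


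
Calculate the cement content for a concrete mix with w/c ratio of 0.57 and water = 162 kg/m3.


Cement = water / (w/c)
= 162 / 0.57
= 284.2 kg/m3

284.2


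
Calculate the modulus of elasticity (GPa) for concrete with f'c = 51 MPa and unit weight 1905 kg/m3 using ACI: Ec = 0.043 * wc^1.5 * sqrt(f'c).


Ec = 0.043 * 1905^1.5 * sqrt(51) / 1000
= 25.53 GPa

25.53


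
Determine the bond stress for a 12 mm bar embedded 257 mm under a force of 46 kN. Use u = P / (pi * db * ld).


u = P / (pi * db * ld)
= 46 * 1000 / (pi * 12 * 257)
= 4.748 MPa

4.748


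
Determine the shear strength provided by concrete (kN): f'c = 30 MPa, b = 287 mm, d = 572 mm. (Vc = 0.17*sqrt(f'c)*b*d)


Vc = 0.17 * sqrt(30) * 287 * 572 / 1000
= 152.86 kN

152.86


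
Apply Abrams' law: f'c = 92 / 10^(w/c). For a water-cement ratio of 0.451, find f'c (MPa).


f'c = 92 / 10^0.451
= 92 / 2.825
= 32.57 MPa

32.57


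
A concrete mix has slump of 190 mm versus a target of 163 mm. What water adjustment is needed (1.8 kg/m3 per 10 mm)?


Difference = 163 - 190 = -27 mm
Water adjustment = -27 * 1.8 / 10 = -4.9 kg/m3

-4.9


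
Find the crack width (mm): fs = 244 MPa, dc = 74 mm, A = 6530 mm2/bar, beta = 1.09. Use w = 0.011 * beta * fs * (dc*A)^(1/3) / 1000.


w = 0.011 * beta * fs * (dc * A)^(1/3) / 1000
= 0.011 * 1.09 * 244 * (74 * 6530)^(1/3) / 1000
= 0.23 mm

0.23


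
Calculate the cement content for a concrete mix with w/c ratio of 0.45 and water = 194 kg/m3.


Cement = water / (w/c)
= 194 / 0.45
= 431.1 kg/m3

431.1


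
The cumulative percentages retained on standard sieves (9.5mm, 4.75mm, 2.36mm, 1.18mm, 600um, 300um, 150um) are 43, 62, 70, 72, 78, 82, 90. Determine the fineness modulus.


FM = sum(cumulative % retained) / 100
= 497 / 100
= 4.97

4.97


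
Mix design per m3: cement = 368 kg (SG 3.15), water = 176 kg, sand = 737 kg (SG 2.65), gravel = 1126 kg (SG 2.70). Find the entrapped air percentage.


Vol cement = 368 / (3.15 * 1000) = 0.116825 m3
Vol water = 176 / 1000 = 0.176 m3
Vol sand = 737 / (2.65 * 1000) = 0.278113 m3
Vol gravel = 1126 / (2.70 * 1000) = 0.417037 m3
Total solid + water volume = 0.987976 m3
Air = (1 - 0.987976) * 100 = 1.2%

1.2


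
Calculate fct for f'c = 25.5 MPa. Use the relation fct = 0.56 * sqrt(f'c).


fct = 0.56 * sqrt(25.5)
= 0.56 * 5.05
= 2.828 MPa

2.828


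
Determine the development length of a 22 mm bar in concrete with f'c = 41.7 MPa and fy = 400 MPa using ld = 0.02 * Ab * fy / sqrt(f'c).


Ab = pi * 22^2 / 4 = 380.133 mm2
ld = 0.02 * 380.133 * 400 / sqrt(41.7)
= 470.9 mm

470.9


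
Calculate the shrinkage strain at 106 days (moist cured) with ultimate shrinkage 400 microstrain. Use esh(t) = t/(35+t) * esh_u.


esh(106) = 106 / (35 + 106) * 400
= 106 / 141 * 400
= 300.7 microstrain

300.7


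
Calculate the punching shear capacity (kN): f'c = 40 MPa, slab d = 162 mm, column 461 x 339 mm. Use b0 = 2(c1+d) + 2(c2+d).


b0 = 2*(461 + 162) + 2*(339 + 162) = 2248 mm
Vc = 0.33 * sqrt(40) * 2248 * 162 / 1000
= 760.07 kN

760.07


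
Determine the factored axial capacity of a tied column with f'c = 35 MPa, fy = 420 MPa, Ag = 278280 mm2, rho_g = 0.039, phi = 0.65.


Ast = rho * Ag = 0.039 * 278280 = 10852.92 mm2
phi*Pn = 0.65 * 0.80 * (0.85 * 35 * (278280 - 10852.92) + 420 * 10852.92) / 1000
= 6507.37 kN

6507.37


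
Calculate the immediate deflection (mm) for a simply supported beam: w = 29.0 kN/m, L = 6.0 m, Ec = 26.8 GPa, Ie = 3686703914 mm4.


Convert: L = 6.0 m = 6000 mm, Ec = 26.8 GPa = 26800 MPa
delta = 5 * 29.0 * 6000^4 / (384 * 26800 * 3686703914)
= 4.95 mm

4.95


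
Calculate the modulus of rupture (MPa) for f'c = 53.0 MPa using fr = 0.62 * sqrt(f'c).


fr = 0.62 * sqrt(53.0)
= 4.514 MPa

4.514


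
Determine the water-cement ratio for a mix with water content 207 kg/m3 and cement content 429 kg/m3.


w/c = water / cement
w/c = 207 / 429 = 0.483

0.483


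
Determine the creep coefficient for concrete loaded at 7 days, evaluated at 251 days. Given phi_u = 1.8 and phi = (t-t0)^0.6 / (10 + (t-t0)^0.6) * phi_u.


dt = 251 - 7 = 244
phi = 244^0.6 / (10 + 244^0.6) * 1.8
= 1.314

1.314


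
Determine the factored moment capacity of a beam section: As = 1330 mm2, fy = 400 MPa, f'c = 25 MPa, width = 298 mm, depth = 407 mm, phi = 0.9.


a = As * fy / (0.85 * f'c * b)
= 1330 * 400 / (0.85 * 25 * 298)
= 84.0111 mm
Mn = As * fy * (d - a/2) / 10^6
= 194.1771 kN-m
phi*Mn = 0.9 * 194.1771 = 174.76 kN-m

174.76


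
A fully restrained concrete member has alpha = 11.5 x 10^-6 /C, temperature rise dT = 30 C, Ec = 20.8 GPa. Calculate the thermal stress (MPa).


sigma = alpha * dT * Ec
= 11.5e-6 * 30 * 20.8 * 1000
= 7.176 MPa

7.176


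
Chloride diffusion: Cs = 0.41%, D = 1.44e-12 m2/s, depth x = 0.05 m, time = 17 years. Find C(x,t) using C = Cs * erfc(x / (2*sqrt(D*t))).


t_seconds = 17 * 365.25 * 24 * 3600 = 536479200.0 s
arg = 0.05 / (2 * sqrt(1.44e-12 * 536479200.0))
= 0.8995
erfc(0.8995) = 0.2034
C = 0.41 * 0.2034 = 0.0834%

0.0834


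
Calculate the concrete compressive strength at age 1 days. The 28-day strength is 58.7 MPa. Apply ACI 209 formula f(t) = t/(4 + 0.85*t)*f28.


f(1) = 1 / (4 + 0.85 * 1) * 58.7
= 1 / 4.85 * 58.7
= 12.1 MPa

12.1


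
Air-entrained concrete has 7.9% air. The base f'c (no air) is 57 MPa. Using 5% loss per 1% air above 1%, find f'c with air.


Strength loss = (7.9 - 1) * 5 = 34.5%
f'c = 57 * (1 - 34.5/100)
= 37.34 MPa

37.34


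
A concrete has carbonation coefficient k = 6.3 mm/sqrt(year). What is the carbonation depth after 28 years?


depth = k * sqrt(t)
= 6.3 * sqrt(28)
= 33.34 mm

33.34


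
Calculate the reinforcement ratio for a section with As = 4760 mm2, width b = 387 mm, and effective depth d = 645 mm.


rho = As / (b * d)
= 4760 / (387 * 645)
= 0.0191

0.0191


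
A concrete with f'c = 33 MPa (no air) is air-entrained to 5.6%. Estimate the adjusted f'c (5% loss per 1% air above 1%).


Strength loss = (5.6 - 1) * 5 = 23.0%
f'c = 33 * (1 - 23.0/100)
= 25.41 MPa

25.41


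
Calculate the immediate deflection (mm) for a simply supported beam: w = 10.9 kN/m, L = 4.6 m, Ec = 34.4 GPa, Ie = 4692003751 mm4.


Convert: L = 4.6 m = 4600 mm, Ec = 34.4 GPa = 34400 MPa
delta = 5 * 10.9 * 4600^4 / (384 * 34400 * 4692003751)
= 0.39 mm

0.39


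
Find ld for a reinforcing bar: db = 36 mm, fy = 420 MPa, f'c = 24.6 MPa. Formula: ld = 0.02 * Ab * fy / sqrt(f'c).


Ab = pi * 36^2 / 4 = 1017.876 mm2
ld = 0.02 * 1017.876 * 420 / sqrt(24.6)
= 1723.9 mm

1723.9


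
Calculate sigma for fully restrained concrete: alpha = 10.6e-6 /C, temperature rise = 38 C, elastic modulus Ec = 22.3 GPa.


sigma = alpha * dT * Ec
= 10.6e-6 * 38 * 22.3 * 1000
= 8.982 MPa

8.982


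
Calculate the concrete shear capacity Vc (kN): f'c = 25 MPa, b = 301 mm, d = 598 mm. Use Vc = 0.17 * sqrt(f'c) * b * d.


Vc = 0.17 * sqrt(25) * 301 * 598 / 1000
= 153.0 kN

153.0


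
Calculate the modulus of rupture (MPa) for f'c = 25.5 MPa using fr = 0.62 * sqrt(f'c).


fr = 0.62 * sqrt(25.5)
= 3.131 MPa

3.131


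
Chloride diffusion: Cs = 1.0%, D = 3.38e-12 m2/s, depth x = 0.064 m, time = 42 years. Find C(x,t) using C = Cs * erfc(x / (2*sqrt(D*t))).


t_seconds = 42 * 365.25 * 24 * 3600 = 1325419200.0 s
arg = 0.064 / (2 * sqrt(3.38e-12 * 1325419200.0))
= 0.4781
erfc(0.4781) = 0.499
C = 1.0 * 0.499 = 0.499%

0.499


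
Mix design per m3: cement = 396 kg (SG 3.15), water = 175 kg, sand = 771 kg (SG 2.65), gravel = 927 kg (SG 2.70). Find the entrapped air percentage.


Vol cement = 396 / (3.15 * 1000) = 0.125714 m3
Vol water = 175 / 1000 = 0.175 m3
Vol sand = 771 / (2.65 * 1000) = 0.290943 m3
Vol gravel = 927 / (2.70 * 1000) = 0.343333 m3
Total solid + water volume = 0.934991 m3
Air = (1 - 0.934991) * 100 = 6.5%

6.5


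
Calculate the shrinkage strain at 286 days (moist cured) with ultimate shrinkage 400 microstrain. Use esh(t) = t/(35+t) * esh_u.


esh(286) = 286 / (35 + 286) * 400
= 286 / 321 * 400
= 356.4 microstrain

356.4


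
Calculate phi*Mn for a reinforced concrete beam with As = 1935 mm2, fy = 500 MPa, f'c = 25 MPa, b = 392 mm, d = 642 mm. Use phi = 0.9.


a = As * fy / (0.85 * f'c * b)
= 1935 * 500 / (0.85 * 25 * 392)
= 116.1465 mm
Mn = As * fy * (d - a/2) / 10^6
= 564.9492 kN-m
phi*Mn = 0.9 * 564.9492 = 508.45 kN-m

508.45


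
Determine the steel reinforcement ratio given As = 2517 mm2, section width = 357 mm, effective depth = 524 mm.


rho = As / (b * d)
= 2517 / (357 * 524)
= 0.0135

0.0135


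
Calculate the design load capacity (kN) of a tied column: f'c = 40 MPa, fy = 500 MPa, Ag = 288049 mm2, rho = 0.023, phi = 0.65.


Ast = rho * Ag = 0.023 * 288049 = 6625.127 mm2
phi*Pn = 0.65 * 0.80 * (0.85 * 40 * (288049 - 6625.127) + 500 * 6625.127) / 1000
= 6698.11 kN

6698.11


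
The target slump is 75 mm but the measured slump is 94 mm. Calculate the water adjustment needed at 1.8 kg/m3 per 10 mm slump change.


Difference = 75 - 94 = -19 mm
Water adjustment = -19 * 1.8 / 10 = -3.4 kg/m3

-3.4


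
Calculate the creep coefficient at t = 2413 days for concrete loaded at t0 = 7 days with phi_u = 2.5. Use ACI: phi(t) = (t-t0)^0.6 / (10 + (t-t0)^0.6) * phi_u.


dt = 2413 - 7 = 2406
phi = 2406^0.6 / (10 + 2406^0.6) * 2.5
= 2.286

2.286


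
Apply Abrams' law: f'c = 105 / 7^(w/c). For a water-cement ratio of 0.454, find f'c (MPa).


f'c = 105 / 7^0.454
= 105 / 2.419
= 43.4 MPa

43.4


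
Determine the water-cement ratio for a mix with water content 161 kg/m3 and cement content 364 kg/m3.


w/c = water / cement
w/c = 161 / 364 = 0.442

0.442


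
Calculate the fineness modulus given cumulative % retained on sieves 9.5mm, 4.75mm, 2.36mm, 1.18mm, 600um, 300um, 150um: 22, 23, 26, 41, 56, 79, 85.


FM = sum(cumulative % retained) / 100
= 332 / 100
= 3.32

3.32


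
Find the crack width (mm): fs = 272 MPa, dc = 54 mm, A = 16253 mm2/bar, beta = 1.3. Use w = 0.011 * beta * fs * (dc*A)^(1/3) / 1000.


w = 0.011 * beta * fs * (dc * A)^(1/3) / 1000
= 0.011 * 1.3 * 272 * (54 * 16253)^(1/3) / 1000
= 0.372 mm

0.372


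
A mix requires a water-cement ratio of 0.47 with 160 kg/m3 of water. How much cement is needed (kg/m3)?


Cement = water / (w/c)
= 160 / 0.47
= 340.4 kg/m3

340.4


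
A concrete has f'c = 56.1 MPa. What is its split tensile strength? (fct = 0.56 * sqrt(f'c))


fct = 0.56 * sqrt(56.1)
= 0.56 * 7.49
= 4.194 MPa

4.194


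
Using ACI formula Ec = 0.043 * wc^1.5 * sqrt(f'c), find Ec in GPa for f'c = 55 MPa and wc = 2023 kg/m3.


Ec = 0.043 * 2023^1.5 * sqrt(55) / 1000
= 29.02 GPa

29.02


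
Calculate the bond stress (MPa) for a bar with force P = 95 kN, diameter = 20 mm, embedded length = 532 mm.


u = P / (pi * db * ld)
= 95 * 1000 / (pi * 20 * 532)
= 2.842 MPa

2.842


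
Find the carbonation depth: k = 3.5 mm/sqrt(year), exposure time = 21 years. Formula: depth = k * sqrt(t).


depth = k * sqrt(t)
= 3.5 * sqrt(21)
= 16.04 mm

16.04


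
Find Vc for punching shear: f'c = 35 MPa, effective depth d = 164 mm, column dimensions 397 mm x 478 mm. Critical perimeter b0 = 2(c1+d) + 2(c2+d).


b0 = 2*(397 + 164) + 2*(478 + 164) = 2406 mm
Vc = 0.33 * sqrt(35) * 2406 * 164 / 1000
= 770.35 kN

770.35


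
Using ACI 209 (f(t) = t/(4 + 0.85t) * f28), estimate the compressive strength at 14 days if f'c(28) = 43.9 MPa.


f(14) = 14 / (4 + 0.85 * 14) * 43.9
= 14 / 15.9 * 43.9
= 38.65 MPa

38.65


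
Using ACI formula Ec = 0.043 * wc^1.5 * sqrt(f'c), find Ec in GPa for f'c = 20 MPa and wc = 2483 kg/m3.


Ec = 0.043 * 2483^1.5 * sqrt(20) / 1000
= 23.79 GPa

23.79


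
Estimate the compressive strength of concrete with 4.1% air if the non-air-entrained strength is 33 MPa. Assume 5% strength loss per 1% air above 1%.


Strength loss = (4.1 - 1) * 5 = 15.5%
f'c = 33 * (1 - 15.5/100)
= 27.88 MPa

27.88


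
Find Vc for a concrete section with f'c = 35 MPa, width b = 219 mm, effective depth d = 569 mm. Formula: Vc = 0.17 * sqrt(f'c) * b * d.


Vc = 0.17 * sqrt(35) * 219 * 569 / 1000
= 125.33 kN

125.33


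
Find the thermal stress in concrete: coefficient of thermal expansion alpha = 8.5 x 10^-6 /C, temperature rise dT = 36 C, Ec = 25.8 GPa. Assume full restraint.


sigma = alpha * dT * Ec
= 8.5e-6 * 36 * 25.8 * 1000
= 7.895 MPa

7.895


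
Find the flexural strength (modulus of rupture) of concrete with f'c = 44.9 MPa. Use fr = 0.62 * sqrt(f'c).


fr = 0.62 * sqrt(44.9)
= 4.154 MPa

4.154


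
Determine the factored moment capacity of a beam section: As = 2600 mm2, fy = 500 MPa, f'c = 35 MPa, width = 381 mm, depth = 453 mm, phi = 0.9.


a = As * fy / (0.85 * f'c * b)
= 2600 * 500 / (0.85 * 35 * 381)
= 114.6915 mm
Mn = As * fy * (d - a/2) / 10^6
= 514.3505 kN-m
phi*Mn = 0.9 * 514.3505 = 462.92 kN-m

462.92


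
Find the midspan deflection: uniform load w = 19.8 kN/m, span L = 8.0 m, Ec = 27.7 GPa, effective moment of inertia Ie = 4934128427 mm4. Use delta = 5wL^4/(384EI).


Convert: L = 8.0 m = 8000 mm, Ec = 27.7 GPa = 27700 MPa
delta = 5 * 19.8 * 8000^4 / (384 * 27700 * 4934128427)
= 7.73 mm

7.73


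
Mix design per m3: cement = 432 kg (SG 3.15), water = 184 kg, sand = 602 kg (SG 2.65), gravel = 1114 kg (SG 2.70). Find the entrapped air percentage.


Vol cement = 432 / (3.15 * 1000) = 0.137143 m3
Vol water = 184 / 1000 = 0.184 m3
Vol sand = 602 / (2.65 * 1000) = 0.22717 m3
Vol gravel = 1114 / (2.70 * 1000) = 0.412593 m3
Total solid + water volume = 0.960905 m3
Air = (1 - 0.960905) * 100 = 3.91%

3.91


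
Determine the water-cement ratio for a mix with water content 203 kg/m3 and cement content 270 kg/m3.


w/c = water / cement
w/c = 203 / 270 = 0.752

0.752


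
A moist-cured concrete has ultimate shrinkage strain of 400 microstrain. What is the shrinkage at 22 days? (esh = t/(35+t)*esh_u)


esh(22) = 22 / (35 + 22) * 400
= 22 / 57 * 400
= 154.4 microstrain

154.4


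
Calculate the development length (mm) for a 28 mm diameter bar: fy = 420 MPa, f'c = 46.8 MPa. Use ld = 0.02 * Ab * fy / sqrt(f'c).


Ab = pi * 28^2 / 4 = 615.752 mm2
ld = 0.02 * 615.752 * 420 / sqrt(46.8)
= 756.1 mm

756.1


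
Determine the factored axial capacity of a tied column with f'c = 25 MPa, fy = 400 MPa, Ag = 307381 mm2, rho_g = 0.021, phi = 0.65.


Ast = rho * Ag = 0.021 * 307381 = 6455.001 mm2
phi*Pn = 0.65 * 0.80 * (0.85 * 25 * (307381 - 6455.001) + 400 * 6455.001) / 1000
= 4667.87 kN

4667.87


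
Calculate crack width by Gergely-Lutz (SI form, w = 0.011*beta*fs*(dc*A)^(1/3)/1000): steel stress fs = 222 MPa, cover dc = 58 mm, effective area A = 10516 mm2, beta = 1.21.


w = 0.011 * beta * fs * (dc * A)^(1/3) / 1000
= 0.011 * 1.21 * 222 * (58 * 10516)^(1/3) / 1000
= 0.251 mm

0.251


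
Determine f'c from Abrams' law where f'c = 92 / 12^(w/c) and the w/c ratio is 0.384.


f'c = 92 / 12^0.384
= 92 / 2.597
= 35.43 MPa

35.43


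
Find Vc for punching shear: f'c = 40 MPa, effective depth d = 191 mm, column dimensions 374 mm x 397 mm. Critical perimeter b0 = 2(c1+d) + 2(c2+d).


b0 = 2*(374 + 191) + 2*(397 + 191) = 2306 mm
Vc = 0.33 * sqrt(40) * 2306 * 191 / 1000
= 919.26 kN

919.26


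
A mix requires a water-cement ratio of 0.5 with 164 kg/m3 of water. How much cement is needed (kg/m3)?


Cement = water / (w/c)
= 164 / 0.5
= 328.0 kg/m3

328.0


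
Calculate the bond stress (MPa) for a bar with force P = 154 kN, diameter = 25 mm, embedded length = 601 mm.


u = P / (pi * db * ld)
= 154 * 1000 / (pi * 25 * 601)
= 3.263 MPa

3.263


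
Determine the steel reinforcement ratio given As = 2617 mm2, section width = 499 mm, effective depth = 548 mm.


rho = As / (b * d)
= 2617 / (499 * 548)
= 0.0096

0.0096


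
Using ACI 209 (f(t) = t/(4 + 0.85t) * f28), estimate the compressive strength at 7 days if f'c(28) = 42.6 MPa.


f(7) = 7 / (4 + 0.85 * 7) * 42.6
= 7 / 9.95 * 42.6
= 29.97 MPa

29.97


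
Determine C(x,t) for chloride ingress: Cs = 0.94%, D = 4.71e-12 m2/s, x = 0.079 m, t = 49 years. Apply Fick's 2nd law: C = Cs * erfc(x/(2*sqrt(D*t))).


t_seconds = 49 * 365.25 * 24 * 3600 = 1546322400.0 s
arg = 0.079 / (2 * sqrt(4.71e-12 * 1546322400.0))
= 0.4628
erfc(0.4628) = 0.5127
C = 0.94 * 0.5127 = 0.482%

0.482


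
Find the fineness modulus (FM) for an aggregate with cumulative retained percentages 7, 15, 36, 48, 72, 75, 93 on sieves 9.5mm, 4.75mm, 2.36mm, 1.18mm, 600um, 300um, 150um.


FM = sum(cumulative % retained) / 100
= 346 / 100
= 3.46

3.46


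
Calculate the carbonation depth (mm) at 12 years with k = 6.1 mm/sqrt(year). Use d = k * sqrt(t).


depth = k * sqrt(t)
= 6.1 * sqrt(12)
= 21.13 mm

21.13


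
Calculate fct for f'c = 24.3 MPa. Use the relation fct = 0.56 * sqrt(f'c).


fct = 0.56 * sqrt(24.3)
= 0.56 * 4.93
= 2.761 MPa

2.761


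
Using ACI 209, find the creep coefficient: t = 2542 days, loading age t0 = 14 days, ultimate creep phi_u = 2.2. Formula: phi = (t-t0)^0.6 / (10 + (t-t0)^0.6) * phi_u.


dt = 2542 - 14 = 2528
phi = 2528^0.6 / (10 + 2528^0.6) * 2.2
= 2.017

2.017


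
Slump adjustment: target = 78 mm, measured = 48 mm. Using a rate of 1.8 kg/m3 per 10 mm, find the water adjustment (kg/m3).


Difference = 78 - 48 = 30 mm
Water adjustment = 30 * 1.8 / 10 = 5.4 kg/m3

5.4


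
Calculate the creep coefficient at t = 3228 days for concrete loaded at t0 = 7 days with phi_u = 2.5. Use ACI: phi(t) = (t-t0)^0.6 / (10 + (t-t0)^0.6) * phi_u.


dt = 3228 - 7 = 3221
phi = 3221^0.6 / (10 + 3221^0.6) * 2.5
= 2.318

2.318


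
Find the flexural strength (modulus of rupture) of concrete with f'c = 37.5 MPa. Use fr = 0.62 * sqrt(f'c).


fr = 0.62 * sqrt(37.5)
= 3.797 MPa

3.797


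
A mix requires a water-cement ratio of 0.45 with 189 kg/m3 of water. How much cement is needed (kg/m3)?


Cement = water / (w/c)
= 189 / 0.45
= 420.0 kg/m3

420.0


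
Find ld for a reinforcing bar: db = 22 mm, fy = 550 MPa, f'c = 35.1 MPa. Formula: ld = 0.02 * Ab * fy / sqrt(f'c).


Ab = pi * 22^2 / 4 = 380.133 mm2
ld = 0.02 * 380.133 * 550 / sqrt(35.1)
= 705.8 mm

705.8


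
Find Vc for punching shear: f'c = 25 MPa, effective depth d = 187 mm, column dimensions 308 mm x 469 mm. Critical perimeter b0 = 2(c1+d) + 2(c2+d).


b0 = 2*(308 + 187) + 2*(469 + 187) = 2302 mm
Vc = 0.33 * sqrt(25) * 2302 * 187 / 1000
= 710.28 kN

710.28


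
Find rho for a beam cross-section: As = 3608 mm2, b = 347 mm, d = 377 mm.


rho = As / (b * d)
= 3608 / (347 * 377)
= 0.0276

0.0276


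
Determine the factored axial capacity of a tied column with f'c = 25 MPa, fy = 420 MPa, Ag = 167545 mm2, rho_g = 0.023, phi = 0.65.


Ast = rho * Ag = 0.023 * 167545 = 3853.535 mm2
phi*Pn = 0.65 * 0.80 * (0.85 * 25 * (167545 - 3853.535) + 420 * 3853.535) / 1000
= 2650.4 kN

2650.4


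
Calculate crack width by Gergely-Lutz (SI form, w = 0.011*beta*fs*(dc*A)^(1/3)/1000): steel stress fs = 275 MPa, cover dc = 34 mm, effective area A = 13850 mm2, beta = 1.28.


w = 0.011 * beta * fs * (dc * A)^(1/3) / 1000
= 0.011 * 1.28 * 275 * (34 * 13850)^(1/3) / 1000
= 0.301 mm

0.301


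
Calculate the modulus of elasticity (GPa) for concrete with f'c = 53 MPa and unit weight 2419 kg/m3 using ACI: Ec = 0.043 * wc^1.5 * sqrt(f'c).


Ec = 0.043 * 2419^1.5 * sqrt(53) / 1000
= 37.24 GPa

37.24


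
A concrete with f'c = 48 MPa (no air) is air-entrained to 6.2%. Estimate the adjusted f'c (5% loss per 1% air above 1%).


Strength loss = (6.2 - 1) * 5 = 26.0%
f'c = 48 * (1 - 26.0/100)
= 35.52 MPa

35.52


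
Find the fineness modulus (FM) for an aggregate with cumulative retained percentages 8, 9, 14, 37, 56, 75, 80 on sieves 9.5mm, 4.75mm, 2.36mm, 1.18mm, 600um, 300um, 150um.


FM = sum(cumulative % retained) / 100
= 279 / 100
= 2.79

2.79


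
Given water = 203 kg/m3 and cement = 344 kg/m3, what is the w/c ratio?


w/c = water / cement
w/c = 203 / 344 = 0.59

0.59


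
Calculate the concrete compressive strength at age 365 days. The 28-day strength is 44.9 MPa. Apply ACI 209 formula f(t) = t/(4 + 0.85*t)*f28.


f(365) = 365 / (4 + 0.85 * 365) * 44.9
= 365 / 314.25 * 44.9
= 52.15 MPa

52.15


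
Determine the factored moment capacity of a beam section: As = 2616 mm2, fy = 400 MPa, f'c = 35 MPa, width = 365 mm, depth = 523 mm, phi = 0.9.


a = As * fy / (0.85 * f'c * b)
= 2616 * 400 / (0.85 * 35 * 365)
= 96.3647 mm
Mn = As * fy * (d - a/2) / 10^6
= 496.8492 kN-m
phi*Mn = 0.9 * 496.8492 = 447.16 kN-m

447.16


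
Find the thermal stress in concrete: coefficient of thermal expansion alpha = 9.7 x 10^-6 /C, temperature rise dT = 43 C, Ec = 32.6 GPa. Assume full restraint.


sigma = alpha * dT * Ec
= 9.7e-6 * 43 * 32.6 * 1000
= 13.597 MPa

13.597


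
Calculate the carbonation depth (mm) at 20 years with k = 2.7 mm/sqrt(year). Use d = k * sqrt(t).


depth = k * sqrt(t)
= 2.7 * sqrt(20)
= 12.07 mm

12.07


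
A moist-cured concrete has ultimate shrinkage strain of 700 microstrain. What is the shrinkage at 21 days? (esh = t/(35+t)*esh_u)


esh(21) = 21 / (35 + 21) * 700
= 21 / 56 * 700
= 262.5 microstrain

262.5


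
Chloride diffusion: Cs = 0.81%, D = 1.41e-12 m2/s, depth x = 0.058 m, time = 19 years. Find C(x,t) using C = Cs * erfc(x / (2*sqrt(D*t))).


t_seconds = 19 * 365.25 * 24 * 3600 = 599594400.0 s
arg = 0.058 / (2 * sqrt(1.41e-12 * 599594400.0))
= 0.9974
erfc(0.9974) = 0.1584
C = 0.81 * 0.1584 = 0.1283%

0.1283


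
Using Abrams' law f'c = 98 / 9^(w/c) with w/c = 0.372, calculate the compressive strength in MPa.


f'c = 98 / 9^0.372
= 98 / 2.265
= 43.28 MPa

43.28


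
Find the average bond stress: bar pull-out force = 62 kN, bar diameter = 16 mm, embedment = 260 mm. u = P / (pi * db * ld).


u = P / (pi * db * ld)
= 62 * 1000 / (pi * 16 * 260)
= 4.744 MPa

4.744


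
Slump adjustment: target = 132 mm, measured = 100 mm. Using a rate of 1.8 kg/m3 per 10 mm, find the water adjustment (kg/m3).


Difference = 132 - 100 = 32 mm
Water adjustment = 32 * 1.8 / 10 = 5.8 kg/m3

5.8


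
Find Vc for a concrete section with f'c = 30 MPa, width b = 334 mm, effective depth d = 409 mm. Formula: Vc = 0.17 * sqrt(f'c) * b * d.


Vc = 0.17 * sqrt(30) * 334 * 409 / 1000
= 127.2 kN

127.2


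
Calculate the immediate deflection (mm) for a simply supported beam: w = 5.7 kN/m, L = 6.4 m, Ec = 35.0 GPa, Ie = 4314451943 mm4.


Convert: L = 6.4 m = 6400 mm, Ec = 35.0 GPa = 35000 MPa
delta = 5 * 5.7 * 6400^4 / (384 * 35000 * 4314451943)
= 0.82 mm

0.82


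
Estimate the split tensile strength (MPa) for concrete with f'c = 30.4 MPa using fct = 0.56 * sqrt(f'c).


fct = 0.56 * sqrt(30.4)
= 0.56 * 5.514
= 3.088 MPa

3.088


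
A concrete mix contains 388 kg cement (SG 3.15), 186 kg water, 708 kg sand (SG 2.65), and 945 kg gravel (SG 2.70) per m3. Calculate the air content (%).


Vol cement = 388 / (3.15 * 1000) = 0.123175 m3
Vol water = 186 / 1000 = 0.186 m3
Vol sand = 708 / (2.65 * 1000) = 0.26717 m3
Vol gravel = 945 / (2.70 * 1000) = 0.35 m3
Total solid + water volume = 0.926344 m3
Air = (1 - 0.926344) * 100 = 7.37%

7.37


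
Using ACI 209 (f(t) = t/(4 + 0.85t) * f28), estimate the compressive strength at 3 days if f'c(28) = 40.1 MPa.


f(3) = 3 / (4 + 0.85 * 3) * 40.1
= 3 / 6.55 * 40.1
= 18.37 MPa

18.37


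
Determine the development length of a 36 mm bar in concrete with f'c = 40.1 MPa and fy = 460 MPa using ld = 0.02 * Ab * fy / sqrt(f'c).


Ab = pi * 36^2 / 4 = 1017.876 mm2
ld = 0.02 * 1017.876 * 460 / sqrt(40.1)
= 1478.8 mm

1478.8


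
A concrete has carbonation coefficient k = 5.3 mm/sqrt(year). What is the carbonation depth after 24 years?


depth = k * sqrt(t)
= 5.3 * sqrt(24)
= 25.96 mm

25.96


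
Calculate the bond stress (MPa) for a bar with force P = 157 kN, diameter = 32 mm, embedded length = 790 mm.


u = P / (pi * db * ld)
= 157 * 1000 / (pi * 32 * 790)
= 1.977 MPa

1.977


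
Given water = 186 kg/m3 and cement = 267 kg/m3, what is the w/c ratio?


w/c = water / cement
w/c = 186 / 267 = 0.697

0.697


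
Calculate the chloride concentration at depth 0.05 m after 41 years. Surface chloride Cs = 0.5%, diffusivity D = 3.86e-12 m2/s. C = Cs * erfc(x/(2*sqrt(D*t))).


t_seconds = 41 * 365.25 * 24 * 3600 = 1293861600.0 s
arg = 0.05 / (2 * sqrt(3.86e-12 * 1293861600.0))
= 0.3538
erfc(0.3538) = 0.6169
C = 0.5 * 0.6169 = 0.3084%

0.3084


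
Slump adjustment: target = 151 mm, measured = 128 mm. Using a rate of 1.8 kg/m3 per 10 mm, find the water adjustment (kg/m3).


Difference = 151 - 128 = 23 mm
Water adjustment = 23 * 1.8 / 10 = 4.1 kg/m3

4.1


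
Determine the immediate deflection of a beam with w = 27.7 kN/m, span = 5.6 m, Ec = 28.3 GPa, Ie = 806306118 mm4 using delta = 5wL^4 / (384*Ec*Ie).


Convert: L = 5.6 m = 5600 mm, Ec = 28.3 GPa = 28300 MPa
delta = 5 * 27.7 * 5600^4 / (384 * 28300 * 806306118)
= 15.54 mm

15.54


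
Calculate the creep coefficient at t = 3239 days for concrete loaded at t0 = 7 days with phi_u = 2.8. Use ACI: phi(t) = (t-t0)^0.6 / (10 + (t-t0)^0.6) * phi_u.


dt = 3239 - 7 = 3232
phi = 3232^0.6 / (10 + 3232^0.6) * 2.8
= 2.596

2.596


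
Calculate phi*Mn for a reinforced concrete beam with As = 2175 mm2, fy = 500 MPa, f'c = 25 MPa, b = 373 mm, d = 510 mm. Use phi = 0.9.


a = As * fy / (0.85 * f'c * b)
= 2175 * 500 / (0.85 * 25 * 373)
= 137.2023 mm
Mn = As * fy * (d - a/2) / 10^6
= 480.0212 kN-m
phi*Mn = 0.9 * 480.0212 = 432.02 kN-m

432.02


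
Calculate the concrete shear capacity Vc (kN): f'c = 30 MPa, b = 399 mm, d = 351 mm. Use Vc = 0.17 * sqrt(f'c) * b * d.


Vc = 0.17 * sqrt(30) * 399 * 351 / 1000
= 130.4 kN

130.4


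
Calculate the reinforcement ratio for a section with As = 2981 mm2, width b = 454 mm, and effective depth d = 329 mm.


rho = As / (b * d)
= 2981 / (454 * 329)
= 0.02

0.02


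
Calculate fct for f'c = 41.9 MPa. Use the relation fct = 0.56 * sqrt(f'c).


fct = 0.56 * sqrt(41.9)
= 0.56 * 6.473
= 3.625 MPa

3.625


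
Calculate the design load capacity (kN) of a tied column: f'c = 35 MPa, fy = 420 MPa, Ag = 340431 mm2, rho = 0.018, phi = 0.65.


Ast = rho * Ag = 0.018 * 340431 = 6127.758 mm2
phi*Pn = 0.65 * 0.80 * (0.85 * 35 * (340431 - 6127.758) + 420 * 6127.758) / 1000
= 6509.97 kN

6509.97


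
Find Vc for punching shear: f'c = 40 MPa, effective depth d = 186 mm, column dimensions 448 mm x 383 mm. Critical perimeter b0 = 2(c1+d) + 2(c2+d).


b0 = 2*(448 + 186) + 2*(383 + 186) = 2406 mm
Vc = 0.33 * sqrt(40) * 2406 * 186 / 1000
= 934.01 kN

934.01


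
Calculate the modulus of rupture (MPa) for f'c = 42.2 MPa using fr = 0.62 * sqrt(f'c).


fr = 0.62 * sqrt(42.2)
= 4.028 MPa

4.028


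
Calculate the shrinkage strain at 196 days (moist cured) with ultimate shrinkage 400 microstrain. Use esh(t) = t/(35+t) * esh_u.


esh(196) = 196 / (35 + 196) * 400
= 196 / 231 * 400
= 339.4 microstrain

339.4


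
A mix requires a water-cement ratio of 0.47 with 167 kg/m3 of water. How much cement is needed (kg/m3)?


Cement = water / (w/c)
= 167 / 0.47
= 355.3 kg/m3

355.3


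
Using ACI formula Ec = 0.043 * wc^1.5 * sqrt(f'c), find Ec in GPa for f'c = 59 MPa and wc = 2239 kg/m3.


Ec = 0.043 * 2239^1.5 * sqrt(59) / 1000
= 34.99 GPa

34.99


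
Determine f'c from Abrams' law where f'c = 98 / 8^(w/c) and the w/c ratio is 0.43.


f'c = 98 / 8^0.43
= 98 / 2.445
= 40.08 MPa

40.08


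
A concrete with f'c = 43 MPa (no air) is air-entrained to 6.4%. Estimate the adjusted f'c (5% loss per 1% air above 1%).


Strength loss = (6.4 - 1) * 5 = 27.0%
f'c = 43 * (1 - 27.0/100)
= 31.39 MPa

31.39


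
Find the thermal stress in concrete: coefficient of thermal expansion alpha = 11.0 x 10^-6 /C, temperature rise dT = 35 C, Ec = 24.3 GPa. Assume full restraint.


sigma = alpha * dT * Ec
= 11.0e-6 * 35 * 24.3 * 1000
= 9.355 MPa

9.355


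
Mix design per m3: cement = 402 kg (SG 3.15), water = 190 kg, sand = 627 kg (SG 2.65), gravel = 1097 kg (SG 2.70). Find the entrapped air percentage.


Vol cement = 402 / (3.15 * 1000) = 0.127619 m3
Vol water = 190 / 1000 = 0.19 m3
Vol sand = 627 / (2.65 * 1000) = 0.236604 m3
Vol gravel = 1097 / (2.70 * 1000) = 0.406296 m3
Total solid + water volume = 0.960519 m3
Air = (1 - 0.960519) * 100 = 3.95%

3.95


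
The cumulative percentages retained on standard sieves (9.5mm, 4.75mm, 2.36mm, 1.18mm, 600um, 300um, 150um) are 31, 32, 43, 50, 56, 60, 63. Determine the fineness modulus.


FM = sum(cumulative % retained) / 100
= 335 / 100
= 3.35

3.35


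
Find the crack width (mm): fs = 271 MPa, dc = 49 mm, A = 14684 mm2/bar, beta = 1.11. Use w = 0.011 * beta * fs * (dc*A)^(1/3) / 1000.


w = 0.011 * beta * fs * (dc * A)^(1/3) / 1000
= 0.011 * 1.11 * 271 * (49 * 14684)^(1/3) / 1000
= 0.297 mm

0.297


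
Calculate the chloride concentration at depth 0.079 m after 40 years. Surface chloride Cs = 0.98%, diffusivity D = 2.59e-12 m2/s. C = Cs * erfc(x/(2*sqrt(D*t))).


t_seconds = 40 * 365.25 * 24 * 3600 = 1262304000.0 s
arg = 0.079 / (2 * sqrt(2.59e-12 * 1262304000.0))
= 0.6908
erfc(0.6908) = 0.3286
C = 0.98 * 0.3286 = 0.322%

0.322


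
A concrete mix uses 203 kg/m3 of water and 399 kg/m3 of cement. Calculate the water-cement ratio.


w/c = water / cement
w/c = 203 / 399 = 0.509

0.509


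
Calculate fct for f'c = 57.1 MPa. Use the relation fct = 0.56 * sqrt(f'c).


fct = 0.56 * sqrt(57.1)
= 0.56 * 7.556
= 4.232 MPa

4.232


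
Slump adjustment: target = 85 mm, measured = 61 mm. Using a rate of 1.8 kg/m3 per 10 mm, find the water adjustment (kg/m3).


Difference = 85 - 61 = 24 mm
Water adjustment = 24 * 1.8 / 10 = 4.3 kg/m3

4.3


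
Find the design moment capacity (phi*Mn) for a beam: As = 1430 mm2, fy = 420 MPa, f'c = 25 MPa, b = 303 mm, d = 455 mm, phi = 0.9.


a = As * fy / (0.85 * f'c * b)
= 1430 * 420 / (0.85 * 25 * 303)
= 93.279 mm
Mn = As * fy * (d - a/2) / 10^6
= 245.2613 kN-m
phi*Mn = 0.9 * 245.2613 = 220.74 kN-m

220.74


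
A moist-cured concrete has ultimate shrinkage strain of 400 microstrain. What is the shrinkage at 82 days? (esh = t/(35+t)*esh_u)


esh(82) = 82 / (35 + 82) * 400
= 82 / 117 * 400
= 280.3 microstrain

280.3


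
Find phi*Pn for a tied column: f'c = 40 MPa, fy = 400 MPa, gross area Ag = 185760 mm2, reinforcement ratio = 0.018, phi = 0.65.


Ast = rho * Ag = 0.018 * 185760 = 3343.68 mm2
phi*Pn = 0.65 * 0.80 * (0.85 * 40 * (185760 - 3343.68) + 400 * 3343.68) / 1000
= 3920.61 kN

3920.61


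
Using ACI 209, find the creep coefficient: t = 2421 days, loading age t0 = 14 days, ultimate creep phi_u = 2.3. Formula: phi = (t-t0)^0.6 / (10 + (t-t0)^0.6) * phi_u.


dt = 2421 - 14 = 2407
phi = 2407^0.6 / (10 + 2407^0.6) * 2.3
= 2.103

2.103


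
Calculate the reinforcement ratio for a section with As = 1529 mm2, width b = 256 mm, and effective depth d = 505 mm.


rho = As / (b * d)
= 1529 / (256 * 505)
= 0.0118

0.0118


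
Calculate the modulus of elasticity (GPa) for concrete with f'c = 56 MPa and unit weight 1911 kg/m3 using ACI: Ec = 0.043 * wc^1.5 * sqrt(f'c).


Ec = 0.043 * 1911^1.5 * sqrt(56) / 1000
= 26.88 GPa

26.88


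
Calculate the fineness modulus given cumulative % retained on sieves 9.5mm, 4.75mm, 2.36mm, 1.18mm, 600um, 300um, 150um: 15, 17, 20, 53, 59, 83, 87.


FM = sum(cumulative % retained) / 100
= 334 / 100
= 3.34

3.34


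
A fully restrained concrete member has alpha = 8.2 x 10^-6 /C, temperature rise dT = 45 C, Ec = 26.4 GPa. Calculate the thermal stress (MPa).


sigma = alpha * dT * Ec
= 8.2e-6 * 45 * 26.4 * 1000
= 9.742 MPa

9.742


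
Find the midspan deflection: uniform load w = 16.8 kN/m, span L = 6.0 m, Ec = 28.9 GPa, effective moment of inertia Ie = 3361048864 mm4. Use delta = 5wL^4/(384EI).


Convert: L = 6.0 m = 6000 mm, Ec = 28.9 GPa = 28900 MPa
delta = 5 * 16.8 * 6000^4 / (384 * 28900 * 3361048864)
= 2.92 mm

2.92


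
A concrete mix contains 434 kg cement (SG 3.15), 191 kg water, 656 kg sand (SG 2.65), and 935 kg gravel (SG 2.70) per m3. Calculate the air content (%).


Vol cement = 434 / (3.15 * 1000) = 0.137778 m3
Vol water = 191 / 1000 = 0.191 m3
Vol sand = 656 / (2.65 * 1000) = 0.247547 m3
Vol gravel = 935 / (2.70 * 1000) = 0.346296 m3
Total solid + water volume = 0.922621 m3
Air = (1 - 0.922621) * 100 = 7.74%

7.74


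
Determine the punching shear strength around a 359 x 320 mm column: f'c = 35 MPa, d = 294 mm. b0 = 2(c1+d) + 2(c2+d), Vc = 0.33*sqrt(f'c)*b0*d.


b0 = 2*(359 + 294) + 2*(320 + 294) = 2534 mm
Vc = 0.33 * sqrt(35) * 2534 * 294 / 1000
= 1454.46 kN

1454.46


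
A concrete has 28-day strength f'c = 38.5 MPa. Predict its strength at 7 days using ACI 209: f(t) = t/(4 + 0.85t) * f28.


f(7) = 7 / (4 + 0.85 * 7) * 38.5
= 7 / 9.95 * 38.5
= 27.09 MPa

27.09


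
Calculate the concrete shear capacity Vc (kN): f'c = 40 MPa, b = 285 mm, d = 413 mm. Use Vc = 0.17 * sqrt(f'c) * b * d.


Vc = 0.17 * sqrt(40) * 285 * 413 / 1000
= 126.55 kN

126.55


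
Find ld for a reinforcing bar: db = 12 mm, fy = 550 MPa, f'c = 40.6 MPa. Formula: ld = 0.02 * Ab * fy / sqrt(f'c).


Ab = pi * 12^2 / 4 = 113.097 mm2
ld = 0.02 * 113.097 * 550 / sqrt(40.6)
= 195.2 mm

195.2


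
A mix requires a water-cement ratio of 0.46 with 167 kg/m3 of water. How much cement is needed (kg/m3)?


Cement = water / (w/c)
= 167 / 0.46
= 363.0 kg/m3

363.0


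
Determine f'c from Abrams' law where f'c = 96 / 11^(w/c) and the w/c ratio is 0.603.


f'c = 96 / 11^0.603
= 96 / 4.246
= 22.61 MPa

22.61


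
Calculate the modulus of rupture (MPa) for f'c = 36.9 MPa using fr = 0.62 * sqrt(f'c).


fr = 0.62 * sqrt(36.9)
= 3.766 MPa

3.766


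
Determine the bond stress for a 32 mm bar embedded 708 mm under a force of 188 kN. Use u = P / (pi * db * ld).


u = P / (pi * db * ld)
= 188 * 1000 / (pi * 32 * 708)
= 2.641 MPa

2.641


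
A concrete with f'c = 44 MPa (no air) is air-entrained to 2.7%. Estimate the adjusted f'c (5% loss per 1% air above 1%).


Strength loss = (2.7 - 1) * 5 = 8.5%
f'c = 44 * (1 - 8.5/100)
= 40.26 MPa

40.26


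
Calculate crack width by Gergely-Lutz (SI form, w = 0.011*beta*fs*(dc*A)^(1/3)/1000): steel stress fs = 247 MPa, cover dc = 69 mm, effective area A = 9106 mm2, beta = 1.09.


w = 0.011 * beta * fs * (dc * A)^(1/3) / 1000
= 0.011 * 1.09 * 247 * (69 * 9106)^(1/3) / 1000
= 0.254 mm

0.254


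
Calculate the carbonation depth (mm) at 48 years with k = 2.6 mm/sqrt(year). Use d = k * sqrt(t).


depth = k * sqrt(t)
= 2.6 * sqrt(48)
= 18.01 mm

18.01


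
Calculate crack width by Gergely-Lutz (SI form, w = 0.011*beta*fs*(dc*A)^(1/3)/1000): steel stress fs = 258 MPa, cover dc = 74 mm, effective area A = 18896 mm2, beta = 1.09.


w = 0.011 * beta * fs * (dc * A)^(1/3) / 1000
= 0.011 * 1.09 * 258 * (74 * 18896)^(1/3) / 1000
= 0.346 mm

0.346


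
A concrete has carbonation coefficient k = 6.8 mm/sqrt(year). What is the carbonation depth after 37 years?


depth = k * sqrt(t)
= 6.8 * sqrt(37)
= 41.36 mm

41.36


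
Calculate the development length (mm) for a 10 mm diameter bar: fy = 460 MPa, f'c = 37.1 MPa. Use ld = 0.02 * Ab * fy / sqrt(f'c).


Ab = pi * 10^2 / 4 = 78.54 mm2
ld = 0.02 * 78.54 * 460 / sqrt(37.1)
= 118.6 mm

118.6


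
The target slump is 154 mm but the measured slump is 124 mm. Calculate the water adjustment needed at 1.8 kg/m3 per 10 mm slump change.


Difference = 154 - 124 = 30 mm
Water adjustment = 30 * 1.8 / 10 = 5.4 kg/m3

5.4


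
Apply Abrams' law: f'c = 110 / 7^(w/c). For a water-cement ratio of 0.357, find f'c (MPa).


f'c = 110 / 7^0.357
= 110 / 2.003
= 54.92 MPa

54.92


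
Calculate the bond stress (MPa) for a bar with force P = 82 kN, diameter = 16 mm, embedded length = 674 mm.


u = P / (pi * db * ld)
= 82 * 1000 / (pi * 16 * 674)
= 2.42 MPa

2.42


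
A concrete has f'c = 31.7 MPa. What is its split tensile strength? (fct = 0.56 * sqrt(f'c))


fct = 0.56 * sqrt(31.7)
= 0.56 * 5.63
= 3.153 MPa

3.153


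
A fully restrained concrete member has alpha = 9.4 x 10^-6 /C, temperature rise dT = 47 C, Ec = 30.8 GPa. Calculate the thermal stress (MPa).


sigma = alpha * dT * Ec
= 9.4e-6 * 47 * 30.8 * 1000
= 13.607 MPa

13.607


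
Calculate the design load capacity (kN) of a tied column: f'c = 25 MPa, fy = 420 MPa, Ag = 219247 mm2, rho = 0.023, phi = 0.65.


Ast = rho * Ag = 0.023 * 219247 = 5042.681 mm2
phi*Pn = 0.65 * 0.80 * (0.85 * 25 * (219247 - 5042.681) + 420 * 5042.681) / 1000
= 3468.28 kN

3468.28


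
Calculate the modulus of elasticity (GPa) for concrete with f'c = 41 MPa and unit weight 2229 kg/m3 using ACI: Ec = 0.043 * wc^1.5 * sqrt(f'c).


Ec = 0.043 * 2229^1.5 * sqrt(41) / 1000
= 28.98 GPa

28.98


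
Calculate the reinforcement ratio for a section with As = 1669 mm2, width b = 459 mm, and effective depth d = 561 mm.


rho = As / (b * d)
= 1669 / (459 * 561)
= 0.0065

0.0065


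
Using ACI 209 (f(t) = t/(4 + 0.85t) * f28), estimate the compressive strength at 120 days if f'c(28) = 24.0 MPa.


f(120) = 120 / (4 + 0.85 * 120) * 24.0
= 120 / 106.0 * 24.0
= 27.17 MPa

27.17


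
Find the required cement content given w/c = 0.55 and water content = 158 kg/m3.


Cement = water / (w/c)
= 158 / 0.55
= 287.3 kg/m3

287.3


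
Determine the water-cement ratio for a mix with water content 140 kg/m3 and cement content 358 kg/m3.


w/c = water / cement
w/c = 140 / 358 = 0.391

0.391


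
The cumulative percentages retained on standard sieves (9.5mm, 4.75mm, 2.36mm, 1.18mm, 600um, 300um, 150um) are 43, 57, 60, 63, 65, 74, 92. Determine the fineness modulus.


FM = sum(cumulative % retained) / 100
= 454 / 100
= 4.54

4.54


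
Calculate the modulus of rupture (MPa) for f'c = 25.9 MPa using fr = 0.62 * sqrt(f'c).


fr = 0.62 * sqrt(25.9)
= 3.155 MPa

3.155


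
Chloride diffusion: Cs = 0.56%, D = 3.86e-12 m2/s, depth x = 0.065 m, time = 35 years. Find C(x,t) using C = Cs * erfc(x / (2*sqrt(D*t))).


t_seconds = 35 * 365.25 * 24 * 3600 = 1104516000.0 s
arg = 0.065 / (2 * sqrt(3.86e-12 * 1104516000.0))
= 0.4977
erfc(0.4977) = 0.4815
C = 0.56 * 0.4815 = 0.2696%

0.2696


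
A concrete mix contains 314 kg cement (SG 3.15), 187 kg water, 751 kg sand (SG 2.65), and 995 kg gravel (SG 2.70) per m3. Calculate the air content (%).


Vol cement = 314 / (3.15 * 1000) = 0.099683 m3
Vol water = 187 / 1000 = 0.187 m3
Vol sand = 751 / (2.65 * 1000) = 0.283396 m3
Vol gravel = 995 / (2.70 * 1000) = 0.368519 m3
Total solid + water volume = 0.938597 m3
Air = (1 - 0.938597) * 100 = 6.14%

6.14


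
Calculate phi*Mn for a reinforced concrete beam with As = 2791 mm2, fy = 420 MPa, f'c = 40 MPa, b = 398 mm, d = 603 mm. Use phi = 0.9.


a = As * fy / (0.85 * f'c * b)
= 2791 * 420 / (0.85 * 40 * 398)
= 86.6258 mm
Mn = As * fy * (d - a/2) / 10^6
= 656.0764 kN-m
phi*Mn = 0.9 * 656.0764 = 590.47 kN-m

590.47


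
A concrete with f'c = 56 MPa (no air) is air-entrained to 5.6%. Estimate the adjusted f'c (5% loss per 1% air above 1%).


Strength loss = (5.6 - 1) * 5 = 23.0%
f'c = 56 * (1 - 23.0/100)
= 43.12 MPa

43.12


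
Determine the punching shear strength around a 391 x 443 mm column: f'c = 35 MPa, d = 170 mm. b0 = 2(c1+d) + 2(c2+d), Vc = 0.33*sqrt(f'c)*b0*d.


b0 = 2*(391 + 170) + 2*(443 + 170) = 2348 mm
Vc = 0.33 * sqrt(35) * 2348 * 170 / 1000
= 779.28 kN

779.28


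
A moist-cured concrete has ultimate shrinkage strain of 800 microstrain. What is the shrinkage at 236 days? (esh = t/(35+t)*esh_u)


esh(236) = 236 / (35 + 236) * 800
= 236 / 271 * 800
= 696.7 microstrain

696.7
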